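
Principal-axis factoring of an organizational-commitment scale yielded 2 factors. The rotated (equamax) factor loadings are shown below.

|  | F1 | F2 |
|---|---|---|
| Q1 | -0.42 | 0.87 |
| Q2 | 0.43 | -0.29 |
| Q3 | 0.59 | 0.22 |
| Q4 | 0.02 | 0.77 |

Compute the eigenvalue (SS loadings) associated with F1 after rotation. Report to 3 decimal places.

0.710

SS loadings for F1 = (-0.42)² + 0.43² + 0.59² + 0.02² = 0.1764 + 0.1849 + 0.3481 + 0.0004 = 0.7098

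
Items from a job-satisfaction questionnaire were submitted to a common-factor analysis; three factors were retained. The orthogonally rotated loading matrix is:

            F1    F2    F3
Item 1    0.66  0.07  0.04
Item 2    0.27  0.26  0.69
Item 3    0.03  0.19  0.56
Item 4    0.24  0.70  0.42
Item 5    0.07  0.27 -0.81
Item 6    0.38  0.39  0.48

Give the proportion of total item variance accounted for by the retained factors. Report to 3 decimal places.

0.566

SS loadings by factor: 0.7163, 0.8236, 1.8542; total = 3.3941.
Total variance with 6 standardized items is 6, so the solution explains 3.3941/6 = 0.5657.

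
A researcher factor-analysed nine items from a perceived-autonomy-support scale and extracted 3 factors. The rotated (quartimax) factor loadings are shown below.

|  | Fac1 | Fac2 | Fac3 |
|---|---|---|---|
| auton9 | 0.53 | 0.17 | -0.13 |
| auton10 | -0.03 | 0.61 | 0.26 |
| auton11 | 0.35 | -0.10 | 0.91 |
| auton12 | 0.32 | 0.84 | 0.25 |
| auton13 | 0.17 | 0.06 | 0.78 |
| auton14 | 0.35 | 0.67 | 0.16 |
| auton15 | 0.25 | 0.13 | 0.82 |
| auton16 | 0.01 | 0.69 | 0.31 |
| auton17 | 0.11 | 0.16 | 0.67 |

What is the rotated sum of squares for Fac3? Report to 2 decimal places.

SS loadings for Fac3 = (-0.13)² + 0.26² + 0.91² + 0.25² + 0.78² + 0.16² + 0.82² + 0.31² + 0.67² = 0.0169 + 0.0676 + 0.8281 + 0.0625 + 0.6084 + 0.0256 + 0.6724 + 0.0961 + 0.4489 = 2.8265

2.83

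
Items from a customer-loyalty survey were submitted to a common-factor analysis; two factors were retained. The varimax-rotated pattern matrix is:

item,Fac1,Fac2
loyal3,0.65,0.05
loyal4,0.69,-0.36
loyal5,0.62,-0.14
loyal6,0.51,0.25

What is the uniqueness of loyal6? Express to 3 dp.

h² = 0.51² + 0.25² = 0.2601 + 0.0625 = 0.3226
Uniqueness u² = 1 − h² = 1 − 0.3226 = 0.6774

0.677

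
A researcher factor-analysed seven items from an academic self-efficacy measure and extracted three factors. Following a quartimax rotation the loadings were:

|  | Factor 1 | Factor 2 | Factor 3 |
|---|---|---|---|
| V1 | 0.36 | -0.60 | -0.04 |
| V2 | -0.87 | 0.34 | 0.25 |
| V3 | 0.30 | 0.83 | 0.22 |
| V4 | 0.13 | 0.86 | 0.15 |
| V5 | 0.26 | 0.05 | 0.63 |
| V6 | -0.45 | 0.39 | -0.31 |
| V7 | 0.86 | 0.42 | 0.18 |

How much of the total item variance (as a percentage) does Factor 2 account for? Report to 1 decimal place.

31.9%

SS loadings for Factor 2 = (-0.60)² + 0.34² + 0.83² + 0.86² + 0.05² + 0.39² + 0.42² = 2.2351
With 7 standardized items, total variance = 7. Proportion = 2.2351/7 = 0.3193 → 31.93%.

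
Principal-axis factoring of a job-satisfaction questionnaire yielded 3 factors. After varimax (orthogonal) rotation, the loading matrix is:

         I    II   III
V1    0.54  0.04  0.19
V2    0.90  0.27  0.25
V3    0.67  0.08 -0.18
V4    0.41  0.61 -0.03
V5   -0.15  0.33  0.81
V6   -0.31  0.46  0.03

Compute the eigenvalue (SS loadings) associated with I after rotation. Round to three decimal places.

SS loadings for I = 0.54² + 0.90² + 0.67² + 0.41² + (-0.15)² + (-0.31)² = 0.2916 + 0.8100 + 0.4489 + 0.1681 + 0.0225 + 0.0961 = 1.8372

1.837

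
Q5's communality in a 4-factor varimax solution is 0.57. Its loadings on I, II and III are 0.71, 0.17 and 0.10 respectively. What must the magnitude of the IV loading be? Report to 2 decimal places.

Under orthogonal rotation h² = Σλ², so λ_IV² = h² − (0.5430) = 0.57 − 0.5430 = 0.0270.
|λ| = √0.0270 = 0.1643.

0.16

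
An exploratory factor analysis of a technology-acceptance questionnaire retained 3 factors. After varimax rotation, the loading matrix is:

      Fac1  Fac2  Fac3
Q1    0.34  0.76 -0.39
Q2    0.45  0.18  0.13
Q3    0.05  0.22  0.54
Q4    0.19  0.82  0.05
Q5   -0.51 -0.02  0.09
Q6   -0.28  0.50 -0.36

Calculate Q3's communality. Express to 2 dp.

h² = 0.05² + 0.22² + 0.54² = 0.0025 + 0.0484 + 0.2916 = 0.3425

0.34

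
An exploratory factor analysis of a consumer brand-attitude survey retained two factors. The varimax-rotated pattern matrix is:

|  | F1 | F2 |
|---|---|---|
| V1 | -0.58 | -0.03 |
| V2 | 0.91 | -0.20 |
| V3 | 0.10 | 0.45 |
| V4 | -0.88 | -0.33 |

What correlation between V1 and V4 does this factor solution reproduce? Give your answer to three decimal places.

0.520

r̂ = Σ λ_i·λ_j across factors = (-0.58)(-0.88) + (-0.03)(-0.33)
  = +0.5104 +0.0099 = 0.5203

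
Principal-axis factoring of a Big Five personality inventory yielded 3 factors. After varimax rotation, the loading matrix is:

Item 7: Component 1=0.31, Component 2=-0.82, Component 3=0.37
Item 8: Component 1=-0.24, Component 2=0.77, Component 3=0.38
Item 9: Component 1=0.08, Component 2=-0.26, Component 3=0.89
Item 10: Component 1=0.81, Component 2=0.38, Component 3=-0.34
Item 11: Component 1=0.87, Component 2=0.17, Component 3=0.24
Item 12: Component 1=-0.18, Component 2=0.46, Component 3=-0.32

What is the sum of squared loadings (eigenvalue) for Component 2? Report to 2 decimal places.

1.72

SS loadings for Component 2 = (-0.82)² + 0.77² + (-0.26)² + 0.38² + 0.17² + 0.46² = 0.6724 + 0.5929 + 0.0676 + 0.1444 + 0.0289 + 0.2116 = 1.7178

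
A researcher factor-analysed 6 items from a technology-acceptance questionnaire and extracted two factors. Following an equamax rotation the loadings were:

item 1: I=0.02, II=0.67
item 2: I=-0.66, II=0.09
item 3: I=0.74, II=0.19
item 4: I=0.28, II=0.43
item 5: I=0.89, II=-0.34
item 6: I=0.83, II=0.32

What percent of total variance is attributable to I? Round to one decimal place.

42.4%

SS loadings for I = 0.02² + (-0.66)² + 0.74² + 0.28² + 0.89² + 0.83² = 2.5430
With 6 standardized items, total variance = 6. Proportion = 2.5430/6 = 0.4238 → 42.38%.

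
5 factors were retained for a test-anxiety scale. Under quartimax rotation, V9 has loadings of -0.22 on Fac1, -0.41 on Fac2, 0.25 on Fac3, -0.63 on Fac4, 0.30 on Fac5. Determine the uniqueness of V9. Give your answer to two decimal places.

h² = (-0.22)² + (-0.41)² + 0.25² + (-0.63)² + 0.30² = 0.0484 + 0.1681 + 0.0625 + 0.3969 + 0.0900 = 0.7659
Uniqueness u² = 1 − h² = 1 − 0.7659 = 0.2341

0.23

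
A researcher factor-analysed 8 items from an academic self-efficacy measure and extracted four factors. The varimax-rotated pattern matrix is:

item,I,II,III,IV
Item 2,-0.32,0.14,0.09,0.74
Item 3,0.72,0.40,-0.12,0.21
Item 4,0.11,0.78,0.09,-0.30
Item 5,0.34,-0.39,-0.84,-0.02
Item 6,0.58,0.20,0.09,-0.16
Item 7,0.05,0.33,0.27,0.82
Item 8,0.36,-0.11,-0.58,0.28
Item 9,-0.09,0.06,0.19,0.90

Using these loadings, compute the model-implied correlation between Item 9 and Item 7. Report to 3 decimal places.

r̂ = Σ λ_i·λ_j across factors = (-0.09)(0.05) + (0.06)(0.33) + (0.19)(0.27) + (0.90)(0.82)
  = -0.0045 +0.0198 +0.0513 +0.7380 = 0.8046

0.805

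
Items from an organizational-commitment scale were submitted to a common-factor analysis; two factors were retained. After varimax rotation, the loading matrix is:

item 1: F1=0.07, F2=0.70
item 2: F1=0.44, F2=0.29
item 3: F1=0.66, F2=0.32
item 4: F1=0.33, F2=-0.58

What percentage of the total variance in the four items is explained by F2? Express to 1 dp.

25.3%

SS loadings for F2 = 0.70² + 0.29² + 0.32² + (-0.58)² = 1.0129
With 4 standardized items, total variance = 4. Proportion = 1.0129/4 = 0.2532 → 25.32%.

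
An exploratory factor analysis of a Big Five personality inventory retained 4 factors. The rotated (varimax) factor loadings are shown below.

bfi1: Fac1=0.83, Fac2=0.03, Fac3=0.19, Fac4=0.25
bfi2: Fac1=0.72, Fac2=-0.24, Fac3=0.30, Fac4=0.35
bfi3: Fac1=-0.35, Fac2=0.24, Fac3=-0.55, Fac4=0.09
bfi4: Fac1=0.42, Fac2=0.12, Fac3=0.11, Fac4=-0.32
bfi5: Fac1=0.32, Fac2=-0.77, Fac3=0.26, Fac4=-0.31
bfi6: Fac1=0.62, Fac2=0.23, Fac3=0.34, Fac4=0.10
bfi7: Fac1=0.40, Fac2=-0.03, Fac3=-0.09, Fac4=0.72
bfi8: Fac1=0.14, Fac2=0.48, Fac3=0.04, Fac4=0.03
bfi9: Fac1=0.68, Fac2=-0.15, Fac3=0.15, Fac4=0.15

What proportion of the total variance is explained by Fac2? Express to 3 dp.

0.114

SS loadings for Fac2 = 0.03² + (-0.24)² + 0.24² + 0.12² + (-0.77)² + 0.23² + (-0.03)² + 0.48² + (-0.15)² = 1.0301
Proportion of variance = 1.0301 / 9 = 0.1145.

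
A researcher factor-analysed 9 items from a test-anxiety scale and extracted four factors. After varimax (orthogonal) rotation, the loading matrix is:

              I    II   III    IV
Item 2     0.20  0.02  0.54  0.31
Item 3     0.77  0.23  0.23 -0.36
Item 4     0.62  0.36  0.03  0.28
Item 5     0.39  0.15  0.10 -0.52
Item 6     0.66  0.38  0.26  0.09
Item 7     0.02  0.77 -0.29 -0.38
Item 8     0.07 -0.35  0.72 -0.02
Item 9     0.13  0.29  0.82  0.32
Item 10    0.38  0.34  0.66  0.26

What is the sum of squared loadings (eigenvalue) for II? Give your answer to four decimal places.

SS loadings for II = 0.02² + 0.23² + 0.36² + 0.15² + 0.38² + 0.77² + (-0.35)² + 0.29² + 0.34² = 0.0004 + 0.0529 + 0.1296 + 0.0225 + 0.1444 + 0.5929 + 0.1225 + 0.0841 + 0.1156 = 1.2649

1.2649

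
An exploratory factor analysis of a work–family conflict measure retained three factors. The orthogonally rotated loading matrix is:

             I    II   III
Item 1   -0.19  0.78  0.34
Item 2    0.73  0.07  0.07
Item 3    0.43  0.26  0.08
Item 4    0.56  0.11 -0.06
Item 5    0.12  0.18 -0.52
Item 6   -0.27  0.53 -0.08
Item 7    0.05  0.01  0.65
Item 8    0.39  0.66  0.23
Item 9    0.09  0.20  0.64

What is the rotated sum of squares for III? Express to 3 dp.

SS loadings for III = 0.34² + 0.07² + 0.08² + (-0.06)² + (-0.52)² + (-0.08)² + 0.65² + 0.23² + 0.64² = 0.1156 + 0.0049 + 0.0064 + 0.0036 + 0.2704 + 0.0064 + 0.4225 + 0.0529 + 0.4096 = 1.2923

1.292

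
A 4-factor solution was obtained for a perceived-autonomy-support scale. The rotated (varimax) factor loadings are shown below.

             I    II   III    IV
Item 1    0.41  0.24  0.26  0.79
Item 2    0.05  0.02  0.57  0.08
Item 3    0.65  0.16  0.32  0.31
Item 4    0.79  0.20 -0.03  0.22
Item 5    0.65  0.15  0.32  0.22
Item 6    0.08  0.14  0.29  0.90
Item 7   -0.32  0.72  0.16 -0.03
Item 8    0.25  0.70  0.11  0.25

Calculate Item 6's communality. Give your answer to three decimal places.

h² = 0.08² + 0.14² + 0.29² + 0.90² = 0.0064 + 0.0196 + 0.0841 + 0.8100 = 0.9201

0.920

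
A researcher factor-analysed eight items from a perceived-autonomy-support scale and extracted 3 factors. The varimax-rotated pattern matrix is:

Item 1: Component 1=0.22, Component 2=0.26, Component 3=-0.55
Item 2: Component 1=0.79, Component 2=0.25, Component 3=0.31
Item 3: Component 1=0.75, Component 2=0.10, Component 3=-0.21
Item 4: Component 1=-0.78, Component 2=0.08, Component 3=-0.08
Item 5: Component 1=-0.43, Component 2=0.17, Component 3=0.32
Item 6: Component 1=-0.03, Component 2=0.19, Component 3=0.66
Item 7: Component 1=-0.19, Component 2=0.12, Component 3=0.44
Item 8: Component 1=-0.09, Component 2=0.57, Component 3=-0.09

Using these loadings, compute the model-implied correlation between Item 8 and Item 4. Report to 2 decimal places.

r̂ = Σ λ_i·λ_j across factors = (-0.09)(-0.78) + (0.57)(0.08) + (-0.09)(-0.08)
  = +0.0702 +0.0456 +0.0072 = 0.1230

0.12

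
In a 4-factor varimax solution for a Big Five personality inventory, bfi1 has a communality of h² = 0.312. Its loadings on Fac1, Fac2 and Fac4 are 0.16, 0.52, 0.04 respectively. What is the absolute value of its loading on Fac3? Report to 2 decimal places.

Under orthogonal rotation h² = Σλ², so λ_Fac3² = h² − (0.2976) = 0.312 − 0.2976 = 0.0144.
|λ| = √0.0144 = 0.1200.

0.12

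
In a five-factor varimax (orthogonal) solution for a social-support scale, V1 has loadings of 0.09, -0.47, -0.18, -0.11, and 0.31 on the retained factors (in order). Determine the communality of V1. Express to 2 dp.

0.37

h² = 0.09² + (-0.47)² + (-0.18)² + (-0.11)² + 0.31² = 0.0081 + 0.2209 + 0.0324 + 0.0121 + 0.0961 = 0.3696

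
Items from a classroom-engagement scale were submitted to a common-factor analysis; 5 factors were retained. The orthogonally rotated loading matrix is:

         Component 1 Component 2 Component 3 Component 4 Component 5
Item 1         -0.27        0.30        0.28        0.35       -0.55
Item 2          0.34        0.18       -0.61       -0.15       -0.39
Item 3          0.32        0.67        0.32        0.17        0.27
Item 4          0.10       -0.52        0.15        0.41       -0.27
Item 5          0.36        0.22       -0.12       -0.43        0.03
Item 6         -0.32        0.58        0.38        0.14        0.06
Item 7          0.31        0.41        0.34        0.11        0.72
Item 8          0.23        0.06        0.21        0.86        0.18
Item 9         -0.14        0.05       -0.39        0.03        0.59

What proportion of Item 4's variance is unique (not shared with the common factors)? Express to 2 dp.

0.46

h² = 0.10² + (-0.52)² + 0.15² + 0.41² + (-0.27)² = 0.0100 + 0.2704 + 0.0225 + 0.1681 + 0.0729 = 0.5439
Uniqueness u² = 1 − h² = 1 − 0.5439 = 0.4561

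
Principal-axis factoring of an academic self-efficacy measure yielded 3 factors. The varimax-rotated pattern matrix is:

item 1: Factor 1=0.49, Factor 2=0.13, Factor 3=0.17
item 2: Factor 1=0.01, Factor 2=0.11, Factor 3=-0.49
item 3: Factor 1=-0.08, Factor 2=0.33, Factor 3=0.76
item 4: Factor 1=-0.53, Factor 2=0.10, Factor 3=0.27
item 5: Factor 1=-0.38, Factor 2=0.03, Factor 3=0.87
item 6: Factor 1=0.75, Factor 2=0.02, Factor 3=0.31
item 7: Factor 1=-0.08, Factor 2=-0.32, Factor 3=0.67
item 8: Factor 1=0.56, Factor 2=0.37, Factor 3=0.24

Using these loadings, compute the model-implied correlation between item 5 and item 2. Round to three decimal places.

r̂ = Σ λ_i·λ_j across factors = (-0.38)(0.01) + (0.03)(0.11) + (0.87)(-0.49)
  = -0.0038 +0.0033 -0.4263 = -0.4268

-0.427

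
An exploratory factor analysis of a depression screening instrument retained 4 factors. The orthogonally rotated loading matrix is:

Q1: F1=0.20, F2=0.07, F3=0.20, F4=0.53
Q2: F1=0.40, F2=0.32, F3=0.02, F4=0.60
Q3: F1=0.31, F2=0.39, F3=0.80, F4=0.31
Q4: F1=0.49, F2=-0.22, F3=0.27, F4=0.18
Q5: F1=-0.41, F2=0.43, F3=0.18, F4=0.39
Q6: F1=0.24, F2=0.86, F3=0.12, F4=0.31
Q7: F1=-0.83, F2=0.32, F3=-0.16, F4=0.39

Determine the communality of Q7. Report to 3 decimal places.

h² = (-0.83)² + 0.32² + (-0.16)² + 0.39² = 0.6889 + 0.1024 + 0.0256 + 0.1521 = 0.9690

0.969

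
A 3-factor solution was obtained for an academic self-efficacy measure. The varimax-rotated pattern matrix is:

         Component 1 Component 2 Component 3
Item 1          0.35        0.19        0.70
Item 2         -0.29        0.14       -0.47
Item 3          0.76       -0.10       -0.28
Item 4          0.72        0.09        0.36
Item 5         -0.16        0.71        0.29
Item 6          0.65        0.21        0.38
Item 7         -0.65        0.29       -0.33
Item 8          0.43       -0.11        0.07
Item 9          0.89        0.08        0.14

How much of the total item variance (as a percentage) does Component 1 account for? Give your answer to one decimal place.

SS loadings for Component 1 = 0.35² + (-0.29)² + 0.76² + 0.72² + (-0.16)² + 0.65² + (-0.65)² + 0.43² + 0.89² = 3.1502
With 9 standardized items, total variance = 9. Proportion = 3.1502/9 = 0.3500 → 35.00%.

35.0%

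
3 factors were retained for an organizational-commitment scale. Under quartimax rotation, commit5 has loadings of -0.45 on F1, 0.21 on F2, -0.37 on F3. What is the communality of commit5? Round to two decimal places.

h² = (-0.45)² + 0.21² + (-0.37)² = 0.2025 + 0.0441 + 0.1369 = 0.3835

0.38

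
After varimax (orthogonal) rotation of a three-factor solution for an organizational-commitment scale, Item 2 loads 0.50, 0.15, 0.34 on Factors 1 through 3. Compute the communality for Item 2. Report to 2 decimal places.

h² = 0.50² + 0.15² + 0.34² = 0.2500 + 0.0225 + 0.1156 = 0.3881

0.39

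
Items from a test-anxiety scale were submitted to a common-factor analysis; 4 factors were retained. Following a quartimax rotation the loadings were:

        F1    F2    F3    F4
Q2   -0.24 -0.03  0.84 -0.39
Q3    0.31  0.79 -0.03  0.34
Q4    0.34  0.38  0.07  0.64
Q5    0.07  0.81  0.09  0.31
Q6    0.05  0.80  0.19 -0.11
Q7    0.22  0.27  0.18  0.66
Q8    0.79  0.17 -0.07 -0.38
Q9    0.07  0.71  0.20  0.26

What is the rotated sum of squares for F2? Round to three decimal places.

2.671

SS loadings for F2 = (-0.03)² + 0.79² + 0.38² + 0.81² + 0.80² + 0.27² + 0.17² + 0.71² = 0.0009 + 0.6241 + 0.1444 + 0.6561 + 0.6400 + 0.0729 + 0.0289 + 0.5041 = 2.6714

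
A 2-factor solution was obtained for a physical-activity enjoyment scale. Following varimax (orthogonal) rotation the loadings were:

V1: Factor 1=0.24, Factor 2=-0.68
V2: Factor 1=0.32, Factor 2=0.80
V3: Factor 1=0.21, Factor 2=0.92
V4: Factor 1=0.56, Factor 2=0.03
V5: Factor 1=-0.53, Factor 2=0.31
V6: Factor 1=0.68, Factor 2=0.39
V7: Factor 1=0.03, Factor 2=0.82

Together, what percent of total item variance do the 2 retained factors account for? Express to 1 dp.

Communalities: 0.5200, 0.7424, 0.8905, 0.3145, 0.3770, 0.6145, 0.6733; Σh² = 4.1322.
Total variance with 7 standardized items is 7, so the solution explains 4.1322/7 = 0.5903 = 59.03%.

59.0%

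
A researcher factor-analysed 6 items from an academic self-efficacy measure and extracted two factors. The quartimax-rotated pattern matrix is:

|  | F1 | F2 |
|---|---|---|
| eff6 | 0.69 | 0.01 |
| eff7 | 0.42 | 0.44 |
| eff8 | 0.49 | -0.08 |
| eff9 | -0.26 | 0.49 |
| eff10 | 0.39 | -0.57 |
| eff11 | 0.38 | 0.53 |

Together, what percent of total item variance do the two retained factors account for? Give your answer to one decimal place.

38.4%

Communalities: 0.4762, 0.3700, 0.2465, 0.3077, 0.4770, 0.4253; Σh² = 2.3027.
Total variance with 6 standardized items is 6, so the solution explains 2.3027/6 = 0.3838 = 38.38%.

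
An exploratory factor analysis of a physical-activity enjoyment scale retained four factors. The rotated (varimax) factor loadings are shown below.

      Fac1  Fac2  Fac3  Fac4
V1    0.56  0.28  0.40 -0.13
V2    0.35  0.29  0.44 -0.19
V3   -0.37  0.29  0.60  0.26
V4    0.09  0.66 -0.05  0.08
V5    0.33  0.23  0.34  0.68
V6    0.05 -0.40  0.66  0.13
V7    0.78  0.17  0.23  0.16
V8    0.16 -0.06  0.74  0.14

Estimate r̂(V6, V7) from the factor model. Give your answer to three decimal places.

0.144

r̂ = Σ λ_i·λ_j across factors = (0.05)(0.78) + (-0.40)(0.17) + (0.66)(0.23) + (0.13)(0.16)
  = +0.0390 -0.0680 +0.1518 +0.0208 = 0.1436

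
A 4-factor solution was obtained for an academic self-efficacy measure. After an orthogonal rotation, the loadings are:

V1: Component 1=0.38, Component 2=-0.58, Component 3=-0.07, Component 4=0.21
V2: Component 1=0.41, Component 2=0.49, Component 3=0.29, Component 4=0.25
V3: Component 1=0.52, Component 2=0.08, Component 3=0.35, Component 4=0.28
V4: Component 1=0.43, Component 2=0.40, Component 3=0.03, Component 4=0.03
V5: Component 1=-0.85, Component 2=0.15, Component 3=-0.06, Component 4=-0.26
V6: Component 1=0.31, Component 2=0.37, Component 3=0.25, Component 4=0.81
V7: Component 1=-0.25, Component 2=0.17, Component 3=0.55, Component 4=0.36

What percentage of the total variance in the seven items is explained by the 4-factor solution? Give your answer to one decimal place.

Communalities: 0.5298, 0.5548, 0.4777, 0.3467, 0.8162, 0.9516, 0.5235; Σh² = 4.2003.
Total variance with 7 standardized items is 7, so the solution explains 4.2003/7 = 0.6000 = 60.00%.

60.0%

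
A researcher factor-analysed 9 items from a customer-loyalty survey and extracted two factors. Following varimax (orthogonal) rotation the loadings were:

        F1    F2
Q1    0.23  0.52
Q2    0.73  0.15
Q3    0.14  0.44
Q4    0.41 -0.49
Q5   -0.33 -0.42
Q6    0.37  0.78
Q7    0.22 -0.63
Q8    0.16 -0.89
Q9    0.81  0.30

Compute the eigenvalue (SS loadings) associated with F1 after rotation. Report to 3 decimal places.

1.749

SS loadings for F1 = 0.23² + 0.73² + 0.14² + 0.41² + (-0.33)² + 0.37² + 0.22² + 0.16² + 0.81² = 0.0529 + 0.5329 + 0.0196 + 0.1681 + 0.1089 + 0.1369 + 0.0484 + 0.0256 + 0.6561 = 1.7494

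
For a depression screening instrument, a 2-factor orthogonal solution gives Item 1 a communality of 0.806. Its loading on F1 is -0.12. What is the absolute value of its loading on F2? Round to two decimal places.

0.89

Under orthogonal rotation h² = Σλ², so λ_F2² = h² − (0.0144) = 0.806 − 0.0144 = 0.7916.
|λ| = √0.7916 = 0.8897.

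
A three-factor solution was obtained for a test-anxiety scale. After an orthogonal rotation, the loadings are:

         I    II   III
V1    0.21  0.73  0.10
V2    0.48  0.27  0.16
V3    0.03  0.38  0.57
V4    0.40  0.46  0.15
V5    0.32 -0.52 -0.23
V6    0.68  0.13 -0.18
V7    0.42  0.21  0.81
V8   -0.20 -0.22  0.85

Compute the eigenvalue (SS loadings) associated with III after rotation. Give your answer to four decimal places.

1.8469

SS loadings for III = 0.10² + 0.16² + 0.57² + 0.15² + (-0.23)² + (-0.18)² + 0.81² + 0.85² = 0.0100 + 0.0256 + 0.3249 + 0.0225 + 0.0529 + 0.0324 + 0.6561 + 0.7225 = 1.8469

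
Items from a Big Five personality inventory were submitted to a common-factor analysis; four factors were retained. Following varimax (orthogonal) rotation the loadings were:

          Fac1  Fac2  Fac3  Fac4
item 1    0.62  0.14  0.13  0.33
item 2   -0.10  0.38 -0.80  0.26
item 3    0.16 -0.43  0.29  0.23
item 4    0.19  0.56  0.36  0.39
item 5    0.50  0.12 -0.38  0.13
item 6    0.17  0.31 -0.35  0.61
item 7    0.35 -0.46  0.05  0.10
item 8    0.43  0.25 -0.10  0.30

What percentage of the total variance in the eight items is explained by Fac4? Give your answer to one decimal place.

SS loadings for Fac4 = 0.33² + 0.26² + 0.23² + 0.39² + 0.13² + 0.61² + 0.10² + 0.30² = 0.8705
With 8 standardized items, total variance = 8. Proportion = 0.8705/8 = 0.1088 → 10.88%.

10.9%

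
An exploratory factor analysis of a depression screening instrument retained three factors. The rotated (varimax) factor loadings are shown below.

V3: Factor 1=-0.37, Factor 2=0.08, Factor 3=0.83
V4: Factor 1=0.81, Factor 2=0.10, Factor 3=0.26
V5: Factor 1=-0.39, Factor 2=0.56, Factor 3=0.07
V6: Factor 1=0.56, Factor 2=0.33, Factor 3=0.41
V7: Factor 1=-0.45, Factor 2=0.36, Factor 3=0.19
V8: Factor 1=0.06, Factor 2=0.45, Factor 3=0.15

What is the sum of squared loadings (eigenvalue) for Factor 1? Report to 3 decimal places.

1.465

SS loadings for Factor 1 = (-0.37)² + 0.81² + (-0.39)² + 0.56² + (-0.45)² + 0.06² = 0.1369 + 0.6561 + 0.1521 + 0.3136 + 0.2025 + 0.0036 = 1.4648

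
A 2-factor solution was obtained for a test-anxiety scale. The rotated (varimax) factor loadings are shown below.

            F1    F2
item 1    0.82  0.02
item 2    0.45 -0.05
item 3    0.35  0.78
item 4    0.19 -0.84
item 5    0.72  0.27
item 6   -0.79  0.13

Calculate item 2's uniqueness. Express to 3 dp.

h² = 0.45² + (-0.05)² = 0.2025 + 0.0025 = 0.2050
Uniqueness u² = 1 − h² = 1 − 0.2050 = 0.7950

0.795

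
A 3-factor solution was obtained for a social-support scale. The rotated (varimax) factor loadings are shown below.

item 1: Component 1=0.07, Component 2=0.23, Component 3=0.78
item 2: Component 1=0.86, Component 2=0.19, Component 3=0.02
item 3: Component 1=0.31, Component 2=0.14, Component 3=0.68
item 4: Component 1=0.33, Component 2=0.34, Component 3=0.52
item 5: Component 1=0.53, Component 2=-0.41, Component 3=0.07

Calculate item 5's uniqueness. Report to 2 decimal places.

0.55

h² = 0.53² + (-0.41)² + 0.07² = 0.2809 + 0.1681 + 0.0049 = 0.4539
Uniqueness u² = 1 − h² = 1 − 0.4539 = 0.5461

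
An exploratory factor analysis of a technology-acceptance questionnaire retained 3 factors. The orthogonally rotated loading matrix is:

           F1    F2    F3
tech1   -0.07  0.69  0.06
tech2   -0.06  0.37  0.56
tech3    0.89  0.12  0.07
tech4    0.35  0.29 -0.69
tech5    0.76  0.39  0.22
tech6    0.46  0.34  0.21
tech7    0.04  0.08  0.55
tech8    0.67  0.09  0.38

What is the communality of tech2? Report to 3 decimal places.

0.454

h² = (-0.06)² + 0.37² + 0.56² = 0.0036 + 0.1369 + 0.3136 = 0.4541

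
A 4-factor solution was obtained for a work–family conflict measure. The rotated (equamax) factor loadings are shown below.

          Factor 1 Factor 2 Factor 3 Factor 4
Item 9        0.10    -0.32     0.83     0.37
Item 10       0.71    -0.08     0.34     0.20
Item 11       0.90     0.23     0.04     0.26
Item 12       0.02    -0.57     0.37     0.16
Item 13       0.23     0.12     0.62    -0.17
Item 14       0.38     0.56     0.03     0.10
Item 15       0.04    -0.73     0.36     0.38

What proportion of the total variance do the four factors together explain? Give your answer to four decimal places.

SS loadings by factor: 1.5234, 1.3475, 1.4579, 0.4534; total = 4.7822.
Total variance with 7 standardized items is 7, so the solution explains 4.7822/7 = 0.6832.

0.6832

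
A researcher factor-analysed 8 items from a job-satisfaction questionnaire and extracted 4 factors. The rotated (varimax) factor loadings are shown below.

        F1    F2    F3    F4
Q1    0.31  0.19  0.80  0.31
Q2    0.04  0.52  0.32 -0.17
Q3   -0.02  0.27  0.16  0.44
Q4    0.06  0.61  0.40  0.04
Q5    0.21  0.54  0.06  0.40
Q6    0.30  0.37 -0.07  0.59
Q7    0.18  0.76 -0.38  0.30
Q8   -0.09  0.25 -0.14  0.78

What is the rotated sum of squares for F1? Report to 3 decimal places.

0.276

SS loadings for F1 = 0.31² + 0.04² + (-0.02)² + 0.06² + 0.21² + 0.30² + 0.18² + (-0.09)² = 0.0961 + 0.0016 + 0.0004 + 0.0036 + 0.0441 + 0.0900 + 0.0324 + 0.0081 = 0.2763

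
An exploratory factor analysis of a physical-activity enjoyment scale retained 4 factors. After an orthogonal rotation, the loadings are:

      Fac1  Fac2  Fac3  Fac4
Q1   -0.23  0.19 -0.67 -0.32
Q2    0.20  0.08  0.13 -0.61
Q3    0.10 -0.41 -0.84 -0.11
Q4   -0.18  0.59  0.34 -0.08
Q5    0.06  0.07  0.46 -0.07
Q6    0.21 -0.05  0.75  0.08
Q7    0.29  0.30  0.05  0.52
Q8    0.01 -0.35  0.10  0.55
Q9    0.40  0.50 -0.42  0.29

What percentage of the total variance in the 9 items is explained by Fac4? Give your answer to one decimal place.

12.9%

SS loadings for Fac4 = (-0.32)² + (-0.61)² + (-0.11)² + (-0.08)² + (-0.07)² + 0.08² + 0.52² + 0.55² + 0.29² = 1.1613
With 9 standardized items, total variance = 9. Proportion = 1.1613/9 = 0.1290 → 12.90%.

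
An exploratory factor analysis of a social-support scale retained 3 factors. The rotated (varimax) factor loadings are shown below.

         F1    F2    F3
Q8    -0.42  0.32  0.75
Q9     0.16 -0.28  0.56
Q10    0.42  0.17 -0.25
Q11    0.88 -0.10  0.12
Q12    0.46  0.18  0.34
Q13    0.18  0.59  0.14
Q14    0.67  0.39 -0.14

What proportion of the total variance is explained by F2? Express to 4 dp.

SS loadings for F2 = 0.32² + (-0.28)² + 0.17² + (-0.10)² + 0.18² + 0.59² + 0.39² = 0.7523
Proportion of variance = 0.7523 / 7 = 0.1075.

0.1075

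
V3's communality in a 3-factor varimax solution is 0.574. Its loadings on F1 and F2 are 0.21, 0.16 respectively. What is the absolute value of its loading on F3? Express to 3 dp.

Under orthogonal rotation h² = Σλ², so λ_F3² = h² − (0.0697) = 0.574 − 0.0697 = 0.5043.
|λ| = √0.5043 = 0.7101.

0.710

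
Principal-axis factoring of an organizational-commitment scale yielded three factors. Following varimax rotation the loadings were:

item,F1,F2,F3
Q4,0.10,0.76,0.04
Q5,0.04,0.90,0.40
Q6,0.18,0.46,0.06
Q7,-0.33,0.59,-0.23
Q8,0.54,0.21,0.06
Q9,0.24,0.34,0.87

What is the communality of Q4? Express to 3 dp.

0.589

h² = 0.10² + 0.76² + 0.04² = 0.0100 + 0.5776 + 0.0016 = 0.5892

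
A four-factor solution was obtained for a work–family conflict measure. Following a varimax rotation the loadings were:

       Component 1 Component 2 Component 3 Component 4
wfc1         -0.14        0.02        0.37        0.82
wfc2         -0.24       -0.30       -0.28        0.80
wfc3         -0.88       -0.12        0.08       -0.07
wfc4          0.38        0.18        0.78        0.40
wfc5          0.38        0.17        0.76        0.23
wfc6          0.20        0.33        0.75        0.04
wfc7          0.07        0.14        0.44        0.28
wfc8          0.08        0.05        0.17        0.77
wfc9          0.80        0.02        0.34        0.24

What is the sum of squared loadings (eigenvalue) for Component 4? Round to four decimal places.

2.2607

SS loadings for Component 4 = 0.82² + 0.80² + (-0.07)² + 0.40² + 0.23² + 0.04² + 0.28² + 0.77² + 0.24² = 0.6724 + 0.6400 + 0.0049 + 0.1600 + 0.0529 + 0.0016 + 0.0784 + 0.5929 + 0.0576 = 2.2607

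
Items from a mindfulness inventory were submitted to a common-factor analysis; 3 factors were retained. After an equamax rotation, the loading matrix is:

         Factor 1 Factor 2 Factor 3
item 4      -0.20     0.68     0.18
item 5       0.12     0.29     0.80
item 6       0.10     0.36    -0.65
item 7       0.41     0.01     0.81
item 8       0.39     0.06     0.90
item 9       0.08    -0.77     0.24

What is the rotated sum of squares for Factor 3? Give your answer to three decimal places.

2.619

SS loadings for Factor 3 = 0.18² + 0.80² + (-0.65)² + 0.81² + 0.90² + 0.24² = 0.0324 + 0.6400 + 0.4225 + 0.6561 + 0.8100 + 0.0576 = 2.6186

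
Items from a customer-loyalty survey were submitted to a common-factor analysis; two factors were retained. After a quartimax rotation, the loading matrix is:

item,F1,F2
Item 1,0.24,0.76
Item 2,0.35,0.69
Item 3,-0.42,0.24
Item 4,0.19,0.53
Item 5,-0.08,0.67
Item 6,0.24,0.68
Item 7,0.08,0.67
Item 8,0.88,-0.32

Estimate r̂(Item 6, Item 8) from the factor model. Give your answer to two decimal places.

r̂ = Σ λ_i·λ_j across factors = (0.24)(0.88) + (0.68)(-0.32)
  = +0.2112 -0.2176 = -0.0064

-0.01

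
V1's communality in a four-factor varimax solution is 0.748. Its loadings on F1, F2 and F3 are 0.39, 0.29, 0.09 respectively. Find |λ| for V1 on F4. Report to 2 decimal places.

0.71

Under orthogonal rotation h² = Σλ², so λ_F4² = h² − (0.2443) = 0.748 − 0.2443 = 0.5037.
|λ| = √0.5037 = 0.7097.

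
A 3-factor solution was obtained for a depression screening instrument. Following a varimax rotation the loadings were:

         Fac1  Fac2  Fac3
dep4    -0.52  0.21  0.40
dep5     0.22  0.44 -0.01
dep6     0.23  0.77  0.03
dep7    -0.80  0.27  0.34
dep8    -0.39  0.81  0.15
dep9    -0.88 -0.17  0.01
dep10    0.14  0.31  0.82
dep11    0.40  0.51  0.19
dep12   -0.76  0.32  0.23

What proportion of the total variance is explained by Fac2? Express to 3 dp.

SS loadings for Fac2 = 0.21² + 0.44² + 0.77² + 0.27² + 0.81² + (-0.17)² + 0.31² + 0.51² + 0.32² = 2.0471
Proportion of variance = 2.0471 / 9 = 0.2275.

0.227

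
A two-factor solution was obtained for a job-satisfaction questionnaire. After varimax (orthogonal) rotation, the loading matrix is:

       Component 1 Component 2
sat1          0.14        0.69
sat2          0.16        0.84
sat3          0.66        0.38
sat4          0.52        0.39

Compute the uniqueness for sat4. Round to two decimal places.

0.58

h² = 0.52² + 0.39² = 0.2704 + 0.1521 = 0.4225
Uniqueness u² = 1 − h² = 1 − 0.4225 = 0.5775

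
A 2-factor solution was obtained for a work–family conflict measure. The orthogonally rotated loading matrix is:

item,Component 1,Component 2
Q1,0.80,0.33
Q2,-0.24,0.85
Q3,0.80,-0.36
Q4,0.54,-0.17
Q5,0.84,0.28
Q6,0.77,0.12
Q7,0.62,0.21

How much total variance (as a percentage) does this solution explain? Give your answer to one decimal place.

SS loadings by factor: 3.3121, 1.1268; total = 4.4389.
Total variance with 7 standardized items is 7, so the solution explains 4.4389/7 = 0.6341 = 63.41%.

63.4%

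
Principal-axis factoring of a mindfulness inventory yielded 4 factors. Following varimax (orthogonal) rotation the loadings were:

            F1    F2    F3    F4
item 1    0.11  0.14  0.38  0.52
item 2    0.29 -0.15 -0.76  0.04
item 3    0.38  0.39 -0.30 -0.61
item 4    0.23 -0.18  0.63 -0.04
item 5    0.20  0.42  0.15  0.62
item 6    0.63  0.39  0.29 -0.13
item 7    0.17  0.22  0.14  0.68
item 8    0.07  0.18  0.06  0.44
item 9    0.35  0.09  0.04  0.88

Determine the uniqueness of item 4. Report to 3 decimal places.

h² = 0.23² + (-0.18)² + 0.63² + (-0.04)² = 0.0529 + 0.0324 + 0.3969 + 0.0016 = 0.4838
Uniqueness u² = 1 − h² = 1 − 0.4838 = 0.5162

0.516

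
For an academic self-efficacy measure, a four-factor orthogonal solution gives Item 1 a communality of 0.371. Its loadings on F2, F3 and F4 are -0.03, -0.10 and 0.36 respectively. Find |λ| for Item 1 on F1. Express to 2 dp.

Under orthogonal rotation h² = Σλ², so λ_F1² = h² − (0.1405) = 0.371 − 0.1405 = 0.2305.
|λ| = √0.2305 = 0.4801.

0.48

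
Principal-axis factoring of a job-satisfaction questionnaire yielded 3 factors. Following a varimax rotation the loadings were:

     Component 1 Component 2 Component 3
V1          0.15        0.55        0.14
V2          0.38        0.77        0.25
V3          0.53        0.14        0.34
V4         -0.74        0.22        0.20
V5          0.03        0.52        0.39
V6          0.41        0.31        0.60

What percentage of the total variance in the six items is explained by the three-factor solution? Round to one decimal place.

SS loadings by factor: 1.1644, 1.3299, 0.7498; total = 3.2441.
Total variance with 6 standardized items is 6, so the solution explains 3.2441/6 = 0.5407 = 54.07%.

54.1%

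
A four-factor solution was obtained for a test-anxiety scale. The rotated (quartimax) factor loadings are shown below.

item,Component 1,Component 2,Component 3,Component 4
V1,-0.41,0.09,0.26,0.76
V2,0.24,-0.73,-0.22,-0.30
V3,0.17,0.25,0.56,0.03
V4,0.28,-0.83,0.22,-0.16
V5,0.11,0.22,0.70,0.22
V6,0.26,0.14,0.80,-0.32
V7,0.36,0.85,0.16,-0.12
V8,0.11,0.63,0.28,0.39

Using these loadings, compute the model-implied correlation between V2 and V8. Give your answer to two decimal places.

-0.61

r̂ = Σ λ_i·λ_j across factors = (0.24)(0.11) + (-0.73)(0.63) + (-0.22)(0.28) + (-0.30)(0.39)
  = +0.0264 -0.4599 -0.0616 -0.1170 = -0.6121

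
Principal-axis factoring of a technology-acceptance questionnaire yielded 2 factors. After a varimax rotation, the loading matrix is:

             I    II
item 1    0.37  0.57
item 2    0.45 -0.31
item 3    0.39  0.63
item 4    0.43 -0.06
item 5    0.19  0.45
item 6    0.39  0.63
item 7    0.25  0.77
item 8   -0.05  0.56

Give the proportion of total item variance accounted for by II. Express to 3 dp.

SS loadings for II = 0.57² + (-0.31)² + 0.63² + (-0.06)² + 0.45² + 0.63² + 0.77² + 0.56² = 2.3274
Proportion of variance = 2.3274 / 8 = 0.2909.

0.291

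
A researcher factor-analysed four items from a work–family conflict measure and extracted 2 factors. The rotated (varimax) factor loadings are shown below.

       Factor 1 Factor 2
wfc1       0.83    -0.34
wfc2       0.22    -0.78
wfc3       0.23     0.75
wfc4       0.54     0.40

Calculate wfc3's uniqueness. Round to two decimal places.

h² = 0.23² + 0.75² = 0.0529 + 0.5625 = 0.6154
Uniqueness u² = 1 − h² = 1 − 0.6154 = 0.3846

0.38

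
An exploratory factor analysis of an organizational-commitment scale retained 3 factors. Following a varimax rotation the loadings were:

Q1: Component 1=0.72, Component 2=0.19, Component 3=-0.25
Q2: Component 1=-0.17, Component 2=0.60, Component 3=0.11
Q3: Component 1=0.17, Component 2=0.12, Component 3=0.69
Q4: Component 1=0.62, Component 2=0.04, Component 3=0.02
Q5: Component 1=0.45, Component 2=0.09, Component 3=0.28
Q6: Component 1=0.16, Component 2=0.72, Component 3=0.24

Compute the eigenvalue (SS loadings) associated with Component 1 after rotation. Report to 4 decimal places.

1.1887

SS loadings for Component 1 = 0.72² + (-0.17)² + 0.17² + 0.62² + 0.45² + 0.16² = 0.5184 + 0.0289 + 0.0289 + 0.3844 + 0.2025 + 0.0256 = 1.1887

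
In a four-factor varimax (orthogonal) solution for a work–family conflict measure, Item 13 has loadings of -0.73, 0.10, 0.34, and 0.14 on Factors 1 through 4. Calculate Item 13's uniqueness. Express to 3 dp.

h² = (-0.73)² + 0.10² + 0.34² + 0.14² = 0.5329 + 0.0100 + 0.1156 + 0.0196 = 0.6781
Uniqueness u² = 1 − h² = 1 − 0.6781 = 0.3219

0.322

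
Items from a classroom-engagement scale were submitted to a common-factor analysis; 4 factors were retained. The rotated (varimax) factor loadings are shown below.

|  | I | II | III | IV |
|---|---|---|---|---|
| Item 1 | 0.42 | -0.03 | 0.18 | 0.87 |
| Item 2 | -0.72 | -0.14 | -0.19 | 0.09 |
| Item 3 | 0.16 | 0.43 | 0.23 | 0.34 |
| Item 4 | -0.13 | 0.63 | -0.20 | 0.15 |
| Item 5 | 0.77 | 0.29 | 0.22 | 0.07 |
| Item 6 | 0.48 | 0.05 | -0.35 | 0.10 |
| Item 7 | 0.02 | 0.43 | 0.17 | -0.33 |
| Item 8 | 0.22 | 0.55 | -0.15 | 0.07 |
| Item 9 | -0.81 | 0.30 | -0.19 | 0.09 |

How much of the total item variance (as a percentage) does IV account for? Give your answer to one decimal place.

SS loadings for IV = 0.87² + 0.09² + 0.34² + 0.15² + 0.07² + 0.10² + (-0.33)² + 0.07² + 0.09² = 1.0399
With 9 standardized items, total variance = 9. Proportion = 1.0399/9 = 0.1155 → 11.55%.

11.6%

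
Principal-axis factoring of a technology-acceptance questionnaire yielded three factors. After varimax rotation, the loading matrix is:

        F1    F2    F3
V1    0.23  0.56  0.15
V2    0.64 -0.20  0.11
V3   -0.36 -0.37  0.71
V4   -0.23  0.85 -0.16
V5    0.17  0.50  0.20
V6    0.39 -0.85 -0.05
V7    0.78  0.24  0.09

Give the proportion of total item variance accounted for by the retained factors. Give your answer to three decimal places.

0.613

SS loadings by factor: 1.4344, 2.2431, 0.6149; total = 4.2924.
Total variance with 7 standardized items is 7, so the solution explains 4.2924/7 = 0.6132.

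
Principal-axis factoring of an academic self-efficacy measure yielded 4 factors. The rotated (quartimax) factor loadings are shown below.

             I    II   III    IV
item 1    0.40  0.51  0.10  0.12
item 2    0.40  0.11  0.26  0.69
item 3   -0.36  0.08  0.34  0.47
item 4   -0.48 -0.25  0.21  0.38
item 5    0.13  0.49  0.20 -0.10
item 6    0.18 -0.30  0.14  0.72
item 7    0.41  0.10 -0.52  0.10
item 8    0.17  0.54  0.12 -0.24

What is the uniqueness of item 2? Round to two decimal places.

h² = 0.40² + 0.11² + 0.26² + 0.69² = 0.1600 + 0.0121 + 0.0676 + 0.4761 = 0.7158
Uniqueness u² = 1 − h² = 1 − 0.7158 = 0.2842

0.28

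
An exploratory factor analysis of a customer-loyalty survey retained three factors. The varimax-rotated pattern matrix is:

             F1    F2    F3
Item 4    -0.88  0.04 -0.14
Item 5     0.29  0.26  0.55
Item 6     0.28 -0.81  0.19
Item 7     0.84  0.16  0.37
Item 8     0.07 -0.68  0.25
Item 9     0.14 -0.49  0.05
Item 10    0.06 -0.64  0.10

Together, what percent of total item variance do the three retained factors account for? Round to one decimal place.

Communalities: 0.7956, 0.4542, 0.7706, 0.8681, 0.5298, 0.2622, 0.4232; Σh² = 4.1037.
Total variance with 7 standardized items is 7, so the solution explains 4.1037/7 = 0.5862 = 58.62%.

58.6%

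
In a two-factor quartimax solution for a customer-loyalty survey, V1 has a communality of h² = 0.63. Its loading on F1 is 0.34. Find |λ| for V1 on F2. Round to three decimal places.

0.717

Under orthogonal rotation h² = Σλ², so λ_F2² = h² − (0.1156) = 0.63 − 0.1156 = 0.5144.
|λ| = √0.5144 = 0.7172.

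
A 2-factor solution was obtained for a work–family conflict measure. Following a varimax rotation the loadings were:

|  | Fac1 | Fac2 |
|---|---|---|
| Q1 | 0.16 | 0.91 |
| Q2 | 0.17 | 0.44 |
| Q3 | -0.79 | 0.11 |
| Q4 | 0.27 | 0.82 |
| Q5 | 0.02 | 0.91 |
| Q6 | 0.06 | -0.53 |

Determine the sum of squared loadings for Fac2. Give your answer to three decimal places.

2.815

SS loadings for Fac2 = 0.91² + 0.44² + 0.11² + 0.82² + 0.91² + (-0.53)² = 0.8281 + 0.1936 + 0.0121 + 0.6724 + 0.8281 + 0.2809 = 2.8152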